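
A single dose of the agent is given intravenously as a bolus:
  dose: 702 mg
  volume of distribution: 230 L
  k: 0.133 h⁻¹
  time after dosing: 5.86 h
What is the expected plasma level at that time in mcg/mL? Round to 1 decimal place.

C₀ = Dose / Vd = 702.0 / 230 = 3.052 mg/L
C = C₀ · e^(−k·t) = 3.052 × e^(−0.1330 × 5.86)
  = 3.052 × 0.4587 = 1.400 mg/L
(1.400 mg/L = 1.400 mcg/mL)

1.4 mcg/mL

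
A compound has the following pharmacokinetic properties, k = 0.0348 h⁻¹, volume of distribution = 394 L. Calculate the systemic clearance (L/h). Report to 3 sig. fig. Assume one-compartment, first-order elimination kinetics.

CL = k × Vd = 0.0348 × 394 = 13.71 L/h

13.7 L/h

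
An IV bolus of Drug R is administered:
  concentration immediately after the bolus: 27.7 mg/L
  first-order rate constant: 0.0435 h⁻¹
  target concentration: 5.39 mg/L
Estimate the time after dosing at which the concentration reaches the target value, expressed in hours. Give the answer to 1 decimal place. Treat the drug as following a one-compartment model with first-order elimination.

t = ln(C₀ / C) / k = ln(27.70 / 5.39) / 0.04350
  = ln(5.139) / 0.04350 = 1.637 / 0.04350 = 37.63 h

37.6 h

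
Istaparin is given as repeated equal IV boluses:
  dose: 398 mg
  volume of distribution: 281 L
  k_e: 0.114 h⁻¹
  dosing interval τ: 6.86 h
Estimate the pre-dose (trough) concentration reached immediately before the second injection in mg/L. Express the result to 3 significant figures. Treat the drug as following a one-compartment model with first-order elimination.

C₀ per dose = Dose / Vd = 398 / 281 = 1.416 mg/L
Fraction remaining after one interval: r = e^(−kτ) = e^(−0.1140 × 6.86) = 0.4575
Before dose 2, 1 dose has been given (aged 1τ).
C_trough = C₀ × r = 1.416 × 0.4575 = 0.6478 mg/L

0.648 mg/L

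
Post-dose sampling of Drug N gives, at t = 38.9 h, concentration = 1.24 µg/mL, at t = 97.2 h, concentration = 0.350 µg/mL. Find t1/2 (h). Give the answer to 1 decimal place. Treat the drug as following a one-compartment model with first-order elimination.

k = ln(C₁/C₂) / (t₂ − t₁) = ln(1.24/0.350) / (97.2 − 38.9)
  = 1.265 / 58.30 = 0.02170 h⁻¹
t½ = ln2 / k = 0.693147 / 0.02170 = 31.94 h

31.9 h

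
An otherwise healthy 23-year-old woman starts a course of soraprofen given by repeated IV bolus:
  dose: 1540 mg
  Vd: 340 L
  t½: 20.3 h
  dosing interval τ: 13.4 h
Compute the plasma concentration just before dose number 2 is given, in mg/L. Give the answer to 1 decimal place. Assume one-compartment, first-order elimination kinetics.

2.9 mg/L

C₀ per dose = Dose / Vd = 1540 / 340 = 4.529 mg/L
k = ln2 / t½ = 0.693147 / 20.3 = 0.03415 h⁻¹
Fraction remaining after one interval: r = e^(−kτ) = e^(−0.03415 × 13.4) = 0.6328
Before dose 2, 1 dose has been given (aged 1τ).
C_trough = C₀ × r = 4.529 × 0.6328 = 2.866 mg/L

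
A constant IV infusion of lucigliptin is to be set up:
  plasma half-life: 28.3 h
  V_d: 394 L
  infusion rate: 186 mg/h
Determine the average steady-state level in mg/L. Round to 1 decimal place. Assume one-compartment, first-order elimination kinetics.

k = ln2 / t½ = 0.693147 / 28.3 = 0.02449 h⁻¹
CL = k × Vd = 0.02449 × 394 = 9.649 L/h
At steady state Css = R₀ / CL = 186 / 9.649 = 19.28 mg/L

19.3 mg/L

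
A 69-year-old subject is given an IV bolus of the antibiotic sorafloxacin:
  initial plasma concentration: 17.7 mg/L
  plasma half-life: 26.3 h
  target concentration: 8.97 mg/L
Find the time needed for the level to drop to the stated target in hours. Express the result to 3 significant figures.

k = ln2 / t½ = 0.693147 / 26.3 = 0.02636 h⁻¹
t = ln(C₀ / C) / k = ln(17.70 / 8.97) / 0.02636
  = ln(1.973) / 0.02636 = 0.6796 / 0.02636 = 25.78 h

25.8 h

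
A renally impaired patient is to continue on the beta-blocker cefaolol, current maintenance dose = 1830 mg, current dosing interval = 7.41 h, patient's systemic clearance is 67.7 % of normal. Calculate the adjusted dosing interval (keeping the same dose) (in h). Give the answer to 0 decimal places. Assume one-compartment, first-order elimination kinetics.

To keep the same average steady-state level, dosing rate must scale with clearance.
CL ratio = 67.7 / 100 = 0.6770
New interval (same dose) = 7.41 / 0.6770 = 10.95 h

11 h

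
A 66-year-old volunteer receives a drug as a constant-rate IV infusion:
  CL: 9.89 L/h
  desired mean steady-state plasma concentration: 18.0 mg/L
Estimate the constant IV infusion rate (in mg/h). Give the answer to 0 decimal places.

178 mg/h

At steady state, infusion rate R₀ = Css × CL = 18.0 × 9.890 = 178.0 mg/h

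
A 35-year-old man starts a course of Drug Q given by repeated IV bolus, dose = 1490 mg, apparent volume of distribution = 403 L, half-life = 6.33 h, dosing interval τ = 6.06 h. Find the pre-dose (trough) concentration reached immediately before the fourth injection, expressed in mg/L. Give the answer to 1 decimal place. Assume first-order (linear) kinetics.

C₀ per dose = Dose / Vd = 1490 / 403 = 3.697 mg/L
k = ln2 / t½ = 0.693147 / 6.33 = 0.1095 h⁻¹
Fraction remaining after one interval: r = e^(−kτ) = e^(−0.1095 × 6.06) = 0.5150
Before dose 4, 3 doses have been given (aged 1τ, 2τ, 3τ).
C_trough = C₀ × (r + r² + … + r^3) = C₀ × r(1−r^3)/(1−r)
        = 3.697 × 0.5150 × (1 − 0.1366) / (1 − 0.5150) = 3.389 mg/L

3.4 mg/L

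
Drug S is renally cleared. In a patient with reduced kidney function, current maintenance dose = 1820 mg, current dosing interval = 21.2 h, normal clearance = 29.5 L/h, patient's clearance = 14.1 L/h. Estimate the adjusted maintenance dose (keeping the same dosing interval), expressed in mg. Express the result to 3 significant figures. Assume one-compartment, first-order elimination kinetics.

To keep the same average steady-state level, dosing rate must scale with clearance.
CL ratio = 14.1 / 29.5 = 0.4780
New dose (same interval) = 1820 × 0.4780 = 870.0 mg

870 mg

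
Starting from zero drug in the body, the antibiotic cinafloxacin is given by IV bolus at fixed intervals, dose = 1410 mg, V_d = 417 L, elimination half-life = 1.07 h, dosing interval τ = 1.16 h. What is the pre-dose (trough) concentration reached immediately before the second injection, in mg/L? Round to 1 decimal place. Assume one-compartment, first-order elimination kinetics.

C₀ per dose = Dose / Vd = 1410 / 417 = 3.381 mg/L
k = ln2 / t½ = 0.693147 / 1.07 = 0.6478 h⁻¹
Fraction remaining after one interval: r = e^(−kτ) = e^(−0.6478 × 1.16) = 0.4717
Before dose 2, 1 dose has been given (aged 1τ).
C_trough = C₀ × r = 3.381 × 0.4717 = 1.595 mg/L

1.6 mg/L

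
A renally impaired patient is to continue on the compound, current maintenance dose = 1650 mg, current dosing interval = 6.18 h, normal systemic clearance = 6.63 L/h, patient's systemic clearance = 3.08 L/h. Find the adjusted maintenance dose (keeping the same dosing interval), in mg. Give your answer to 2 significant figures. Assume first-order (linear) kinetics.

To keep the same average steady-state level, dosing rate must scale with clearance.
CL ratio = 3.08 / 6.63 = 0.4646
New dose (same interval) = 1650 × 0.4646 = 766.6 mg

770 mg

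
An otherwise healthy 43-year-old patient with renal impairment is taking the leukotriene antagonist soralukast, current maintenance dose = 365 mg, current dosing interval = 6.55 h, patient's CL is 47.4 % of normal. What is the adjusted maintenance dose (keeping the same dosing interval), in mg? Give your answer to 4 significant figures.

173.0 mg

To keep the same average steady-state level, dosing rate must scale with clearance.
CL ratio = 47.4 / 100 = 0.4740
New dose (same interval) = 365 × 0.4740 = 173.0 mg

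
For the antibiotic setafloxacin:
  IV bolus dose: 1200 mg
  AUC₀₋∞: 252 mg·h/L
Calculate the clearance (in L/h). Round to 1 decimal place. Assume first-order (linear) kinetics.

CL = Dose / AUC = 1200 / 252 = 4.762 L/h

4.8 L/h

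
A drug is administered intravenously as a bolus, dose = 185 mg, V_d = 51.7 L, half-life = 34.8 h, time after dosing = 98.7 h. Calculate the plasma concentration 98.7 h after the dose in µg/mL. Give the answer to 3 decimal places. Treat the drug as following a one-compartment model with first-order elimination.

0.501 µg/mL

C₀ = Dose / Vd = 185.0 / 51.7 = 3.578 mg/L
k = ln2 / t½ = 0.693147 / 34.8 = 0.01992 h⁻¹
C = C₀ · e^(−k·t) = 3.578 × e^(−0.01992 × 98.7)
  = 3.578 × 0.1400 = 0.5009 mg/L
(0.5009 mg/L = 0.5009 µg/mL)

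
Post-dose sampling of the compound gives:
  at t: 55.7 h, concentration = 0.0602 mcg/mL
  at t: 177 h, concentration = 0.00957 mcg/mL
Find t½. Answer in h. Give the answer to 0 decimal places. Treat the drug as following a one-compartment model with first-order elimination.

46 h

k = ln(C₁/C₂) / (t₂ − t₁) = ln(0.0602/0.00957) / (177 − 55.7)
  = 1.839 / 121.3 = 0.01516 h⁻¹
t½ = ln2 / k = 0.693147 / 0.01516 = 45.72 h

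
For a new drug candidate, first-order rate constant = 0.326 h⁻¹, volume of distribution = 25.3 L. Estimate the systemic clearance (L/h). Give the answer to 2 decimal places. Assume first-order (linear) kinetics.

CL = k × Vd = 0.326 × 25.3 = 8.248 L/h

8.25 L/h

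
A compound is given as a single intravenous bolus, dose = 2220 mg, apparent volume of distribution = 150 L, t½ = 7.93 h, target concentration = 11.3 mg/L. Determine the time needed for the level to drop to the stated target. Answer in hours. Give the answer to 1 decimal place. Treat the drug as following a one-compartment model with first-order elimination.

3.1 h

C₀ = Dose / Vd = 2220 / 150 = 14.80 mg/L
k = ln2 / t½ = 0.693147 / 7.93 = 0.08741 h⁻¹
t = ln(C₀ / C) / k = ln(14.80 / 11.3) / 0.08741
  = ln(1.310) / 0.08741 = 0.2700 / 0.08741 = 3.089 h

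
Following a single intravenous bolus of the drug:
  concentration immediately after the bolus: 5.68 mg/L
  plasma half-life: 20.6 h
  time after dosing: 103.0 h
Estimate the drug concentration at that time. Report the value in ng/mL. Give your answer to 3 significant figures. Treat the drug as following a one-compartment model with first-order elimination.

178 ng/mL

k = ln2 / t½ = 0.693147 / 20.6 = 0.03365 h⁻¹
t / t½ = 103.0 / 20.6 = 5 half-lives
C = C₀ × (1/2)^5 = 5.680 × 0.03125 = 0.1775 mg/L
Convert: 0.1775 mg/L × 1000 = 177.5 ng/mL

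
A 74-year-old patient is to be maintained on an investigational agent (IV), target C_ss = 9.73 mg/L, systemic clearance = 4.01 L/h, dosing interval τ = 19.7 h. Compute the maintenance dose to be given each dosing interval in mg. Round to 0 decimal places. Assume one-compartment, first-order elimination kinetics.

769 mg

At steady state, Dose/τ = Css × CL.
Dose = Css × CL × τ = 9.73 × 4.010 × 19.7 = 768.6 mg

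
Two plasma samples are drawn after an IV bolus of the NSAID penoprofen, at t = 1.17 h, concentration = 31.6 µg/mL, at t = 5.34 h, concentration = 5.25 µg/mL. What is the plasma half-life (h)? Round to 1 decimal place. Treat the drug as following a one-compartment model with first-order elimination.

1.6 h

k = ln(C₁/C₂) / (t₂ − t₁) = ln(31.6/5.25) / (5.34 − 1.17)
  = 1.795 / 4.170 = 0.4305 h⁻¹
t½ = ln2 / k = 0.693147 / 0.4305 = 1.610 h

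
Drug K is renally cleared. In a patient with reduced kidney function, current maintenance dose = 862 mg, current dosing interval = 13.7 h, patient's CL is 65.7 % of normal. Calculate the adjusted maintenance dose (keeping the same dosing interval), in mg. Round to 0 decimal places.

To keep the same average steady-state level, dosing rate must scale with clearance.
CL ratio = 65.7 / 100 = 0.6570
New dose (same interval) = 862 × 0.6570 = 566.3 mg

566 mg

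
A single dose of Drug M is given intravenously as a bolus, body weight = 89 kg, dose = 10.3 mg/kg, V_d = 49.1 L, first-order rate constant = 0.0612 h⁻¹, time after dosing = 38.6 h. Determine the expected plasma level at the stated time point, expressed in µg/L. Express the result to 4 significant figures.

1759 µg/L

Total dose = 10.3 × 89 = 916.7 mg
C₀ = Dose / Vd = 916.7 / 49.1 = 18.67 mg/L
C = C₀ · e^(−k·t) = 18.67 × e^(−0.06120 × 38.6)
  = 18.67 × 0.09420 = 1.759 mg/L
Convert: 1.759 mg/L × 1000 = 1759 µg/L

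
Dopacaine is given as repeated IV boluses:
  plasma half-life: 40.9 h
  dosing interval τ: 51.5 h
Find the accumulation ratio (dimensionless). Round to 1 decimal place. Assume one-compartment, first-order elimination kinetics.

k = ln2 / t½ = 0.693147 / 40.9 = 0.01695 h⁻¹
e^(−kτ) = e^(−0.01695 × 51.5) = 0.4177
Accumulation ratio R = 1 / (1 − e^(−kτ)) = 1 / (1 − 0.4177) = 1.717

1.7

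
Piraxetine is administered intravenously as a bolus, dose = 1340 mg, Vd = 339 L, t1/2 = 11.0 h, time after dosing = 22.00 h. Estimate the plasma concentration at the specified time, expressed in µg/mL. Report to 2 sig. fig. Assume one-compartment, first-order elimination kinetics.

0.99 µg/mL

C₀ = Dose / Vd = 1340 / 339 = 3.953 mg/L
k = ln2 / t½ = 0.693147 / 11.0 = 0.06301 h⁻¹
t / t½ = 22.00 / 11.0 = 2 half-lives
C = C₀ × (1/2)^2 = 3.953 × 0.2500 = 0.9883 mg/L
(0.9883 mg/L = 0.9883 µg/mL)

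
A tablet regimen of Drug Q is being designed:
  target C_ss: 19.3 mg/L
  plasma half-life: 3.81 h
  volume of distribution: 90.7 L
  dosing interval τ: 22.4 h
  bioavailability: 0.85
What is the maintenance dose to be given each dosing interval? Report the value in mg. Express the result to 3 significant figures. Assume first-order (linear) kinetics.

k = ln2 / t½ = 0.693147 / 3.81 = 0.1819 h⁻¹
CL = k × Vd = 0.1819 × 90.7 = 16.50 L/h
At steady state, F × (Dose/τ) = Css × CL.
Dose = Css × CL × τ / F = 19.3 × 16.50 × 22.4 / 0.85 = 8392 mg

8390 mg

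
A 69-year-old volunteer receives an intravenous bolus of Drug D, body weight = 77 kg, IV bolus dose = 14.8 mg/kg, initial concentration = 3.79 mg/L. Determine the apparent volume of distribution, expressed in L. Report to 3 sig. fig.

Dose = 14.8 × 77 = 1140 mg
Vd = Dose / C₀ = 1140 / 3.79 = 300.8 L

301 L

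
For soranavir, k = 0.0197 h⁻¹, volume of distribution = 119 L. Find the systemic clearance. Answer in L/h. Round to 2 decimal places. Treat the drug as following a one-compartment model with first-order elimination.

2.34 L/h

CL = k × Vd = 0.0197 × 119 = 2.344 L/h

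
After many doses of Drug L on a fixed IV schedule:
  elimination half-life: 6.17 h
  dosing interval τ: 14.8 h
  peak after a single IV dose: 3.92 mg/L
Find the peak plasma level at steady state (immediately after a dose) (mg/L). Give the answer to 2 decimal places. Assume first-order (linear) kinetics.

k = ln2 / t½ = 0.693147 / 6.17 = 0.1123 h⁻¹
e^(−kτ) = e^(−0.1123 × 14.8) = 0.1898
Accumulation ratio R = 1 / (1 − e^(−kτ)) = 1 / (1 − 0.1898) = 1.234
Steady-state peak = C₀ × R = 3.92 × 1.234 = 4.837 mg/L

4.84 mg/L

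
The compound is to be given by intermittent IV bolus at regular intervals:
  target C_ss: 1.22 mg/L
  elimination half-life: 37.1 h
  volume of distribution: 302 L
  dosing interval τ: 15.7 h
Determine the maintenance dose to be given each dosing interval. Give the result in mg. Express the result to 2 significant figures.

110 mg

k = ln2 / t½ = 0.693147 / 37.1 = 0.01868 h⁻¹
CL = k × Vd = 0.01868 × 302 = 5.641 L/h
At steady state, Dose/τ = Css × CL.
Dose = Css × CL × τ = 1.22 × 5.641 × 15.7 = 108.0 mg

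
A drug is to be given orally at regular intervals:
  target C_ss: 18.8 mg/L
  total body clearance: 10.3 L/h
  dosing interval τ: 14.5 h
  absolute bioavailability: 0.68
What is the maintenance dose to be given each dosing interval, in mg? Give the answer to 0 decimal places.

4129 mg

At steady state, F × (Dose/τ) = Css × CL.
Dose = Css × CL × τ / F = 18.8 × 10.30 × 14.5 / 0.68 = 4129 mg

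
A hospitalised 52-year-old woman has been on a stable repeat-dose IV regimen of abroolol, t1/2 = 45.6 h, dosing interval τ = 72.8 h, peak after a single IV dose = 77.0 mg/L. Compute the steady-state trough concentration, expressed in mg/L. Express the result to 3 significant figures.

38.0 mg/L

k = ln2 / t½ = 0.693147 / 45.6 = 0.01520 h⁻¹
e^(−kτ) = e^(−0.01520 × 72.8) = 0.3307
Accumulation ratio R = 1 / (1 − e^(−kτ)) = 1 / (1 − 0.3307) = 1.494
Steady-state trough = C₀ × R × e^(−kτ) = 77.0 × 1.494 × 0.3307 = 38.04 mg/L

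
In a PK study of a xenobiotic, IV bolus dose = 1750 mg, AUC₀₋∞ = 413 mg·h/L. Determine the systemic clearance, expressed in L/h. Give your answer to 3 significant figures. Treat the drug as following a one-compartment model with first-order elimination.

CL = Dose / AUC = 1750 / 413 = 4.237 L/h

4.24 L/h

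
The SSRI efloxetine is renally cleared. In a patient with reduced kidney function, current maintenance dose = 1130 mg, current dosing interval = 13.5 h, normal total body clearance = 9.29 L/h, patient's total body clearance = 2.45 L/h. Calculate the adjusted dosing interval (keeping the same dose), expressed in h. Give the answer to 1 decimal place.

To keep the same average steady-state level, dosing rate must scale with clearance.
CL ratio = 2.45 / 9.29 = 0.2637
New interval (same dose) = 13.5 / 0.2637 = 51.19 h

51.2 h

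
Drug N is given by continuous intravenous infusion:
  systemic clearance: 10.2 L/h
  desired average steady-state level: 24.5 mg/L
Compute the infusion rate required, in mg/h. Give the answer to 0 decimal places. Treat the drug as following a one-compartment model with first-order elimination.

250 mg/h

At steady state, infusion rate R₀ = Css × CL = 24.5 × 10.20 = 249.9 mg/h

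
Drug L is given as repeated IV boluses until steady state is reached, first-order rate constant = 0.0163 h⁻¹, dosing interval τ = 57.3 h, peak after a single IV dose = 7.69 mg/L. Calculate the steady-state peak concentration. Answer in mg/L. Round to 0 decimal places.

e^(−kτ) = e^(−0.01630 × 57.3) = 0.3930
Accumulation ratio R = 1 / (1 − e^(−kτ)) = 1 / (1 − 0.3930) = 1.647
Steady-state peak = C₀ × R = 7.69 × 1.647 = 12.67 mg/L

13 mg/L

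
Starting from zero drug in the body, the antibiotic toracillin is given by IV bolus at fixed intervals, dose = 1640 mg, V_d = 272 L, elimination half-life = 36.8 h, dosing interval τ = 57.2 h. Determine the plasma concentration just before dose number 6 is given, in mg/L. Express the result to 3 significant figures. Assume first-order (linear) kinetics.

C₀ per dose = Dose / Vd = 1640 / 272 = 6.029 mg/L
k = ln2 / t½ = 0.693147 / 36.8 = 0.01884 h⁻¹
Fraction remaining after one interval: r = e^(−kτ) = e^(−0.01884 × 57.2) = 0.3404
Before dose 6, 5 doses have been given (aged 1τ, 2τ, 3τ, 4τ, 5τ).
C_trough = C₀ × (r + r² + … + r^5) = C₀ × r(1−r^5)/(1−r)
        = 6.029 × 0.3404 × (1 − 0.004570) / (1 − 0.3404) = 3.097 mg/L

3.10 mg/L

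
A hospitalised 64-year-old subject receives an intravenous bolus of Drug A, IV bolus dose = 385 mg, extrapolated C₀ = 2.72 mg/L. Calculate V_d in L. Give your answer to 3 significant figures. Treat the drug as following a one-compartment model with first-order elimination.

142 L

Vd = Dose / C₀ = 385.0 / 2.72 = 141.5 L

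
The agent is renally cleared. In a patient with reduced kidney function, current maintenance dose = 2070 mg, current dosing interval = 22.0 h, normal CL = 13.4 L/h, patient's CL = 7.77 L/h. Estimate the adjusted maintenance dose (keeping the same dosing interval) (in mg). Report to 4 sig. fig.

To keep the same average steady-state level, dosing rate must scale with clearance.
CL ratio = 7.77 / 13.4 = 0.5799
New dose (same interval) = 2070 × 0.5799 = 1200 mg

1200 mg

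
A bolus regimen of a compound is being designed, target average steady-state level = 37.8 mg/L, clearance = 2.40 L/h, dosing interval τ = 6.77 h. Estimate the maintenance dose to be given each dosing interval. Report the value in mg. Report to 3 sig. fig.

At steady state, Dose/τ = Css × CL.
Dose = Css × CL × τ = 37.8 × 2.400 × 6.77 = 614.2 mg

614 mg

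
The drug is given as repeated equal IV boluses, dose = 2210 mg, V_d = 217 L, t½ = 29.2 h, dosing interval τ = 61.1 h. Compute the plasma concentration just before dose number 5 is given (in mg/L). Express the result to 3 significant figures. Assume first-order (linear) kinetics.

C₀ per dose = Dose / Vd = 2210 / 217 = 10.18 mg/L
k = ln2 / t½ = 0.693147 / 29.2 = 0.02374 h⁻¹
Fraction remaining after one interval: r = e^(−kτ) = e^(−0.02374 × 61.1) = 0.2344
Before dose 5, 4 doses have been given (aged 1τ, 2τ, 3τ, 4τ).
C_trough = C₀ × (r + r² + … + r^4) = C₀ × r(1−r^4)/(1−r)
        = 10.18 × 0.2344 × (1 − 0.003019) / (1 − 0.2344) = 3.107 mg/L

3.11 mg/L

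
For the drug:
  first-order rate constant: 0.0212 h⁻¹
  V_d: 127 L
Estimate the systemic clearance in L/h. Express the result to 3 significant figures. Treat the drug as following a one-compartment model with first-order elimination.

2.69 L/h

CL = k × Vd = 0.0212 × 127 = 2.692 L/h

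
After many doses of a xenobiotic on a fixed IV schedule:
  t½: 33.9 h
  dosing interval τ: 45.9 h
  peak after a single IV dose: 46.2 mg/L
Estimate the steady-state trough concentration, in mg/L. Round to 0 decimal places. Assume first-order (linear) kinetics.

30 mg/L

k = ln2 / t½ = 0.693147 / 33.9 = 0.02045 h⁻¹
e^(−kτ) = e^(−0.02045 × 45.9) = 0.3912
Accumulation ratio R = 1 / (1 − e^(−kτ)) = 1 / (1 − 0.3912) = 1.643
Steady-state trough = C₀ × R × e^(−kτ) = 46.2 × 1.643 × 0.3912 = 29.69 mg/L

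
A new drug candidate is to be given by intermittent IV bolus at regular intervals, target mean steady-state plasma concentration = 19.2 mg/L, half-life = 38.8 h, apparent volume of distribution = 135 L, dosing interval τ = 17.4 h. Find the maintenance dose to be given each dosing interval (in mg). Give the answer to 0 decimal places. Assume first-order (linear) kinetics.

k = ln2 / t½ = 0.693147 / 38.8 = 0.01786 h⁻¹
CL = k × Vd = 0.01786 × 135 = 2.411 L/h
At steady state, Dose/τ = Css × CL.
Dose = Css × CL × τ = 19.2 × 2.411 × 17.4 = 805.5 mg

806 mg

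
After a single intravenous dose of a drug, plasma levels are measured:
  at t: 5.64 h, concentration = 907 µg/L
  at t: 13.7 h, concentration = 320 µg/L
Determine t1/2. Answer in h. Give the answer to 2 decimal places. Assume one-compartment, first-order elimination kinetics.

5.36 h

k = ln(C₁/C₂) / (t₂ − t₁) = ln(907/320) / (13.7 − 5.64)
  = 1.042 / 8.060 = 0.1293 h⁻¹
t½ = ln2 / k = 0.693147 / 0.1293 = 5.361 h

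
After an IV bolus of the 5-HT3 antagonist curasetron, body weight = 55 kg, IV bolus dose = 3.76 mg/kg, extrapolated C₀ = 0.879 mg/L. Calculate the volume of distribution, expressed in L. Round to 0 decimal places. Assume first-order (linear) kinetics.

235 L

Dose = 3.76 × 55 = 206.8 mg
Vd = Dose / C₀ = 206.8 / 0.879 = 235.3 L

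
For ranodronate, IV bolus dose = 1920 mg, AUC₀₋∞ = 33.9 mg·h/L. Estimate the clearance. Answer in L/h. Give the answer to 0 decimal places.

CL = Dose / AUC = 1920 / 33.9 = 56.64 L/h

57 L/h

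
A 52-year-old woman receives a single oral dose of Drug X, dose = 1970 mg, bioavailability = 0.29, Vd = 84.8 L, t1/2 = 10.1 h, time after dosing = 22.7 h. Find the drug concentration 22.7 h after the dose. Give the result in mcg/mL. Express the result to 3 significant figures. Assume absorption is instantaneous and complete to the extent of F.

1.42 mcg/mL

Amount reaching circulation = F × Dose = 0.29 × 1970 = 571.3 mg
C₀ = F·Dose / Vd = 571.3 / 84.8 = 6.737 mg/L
k = ln2 / t½ = 0.693147 / 10.1 = 0.06863 h⁻¹
C = C₀ · e^(−k·t) = 6.737 × e^(−0.06863 × 22.7)
  = 6.737 × 0.2106 = 1.419 mg/L
(1.419 mg/L = 1.419 mcg/mL)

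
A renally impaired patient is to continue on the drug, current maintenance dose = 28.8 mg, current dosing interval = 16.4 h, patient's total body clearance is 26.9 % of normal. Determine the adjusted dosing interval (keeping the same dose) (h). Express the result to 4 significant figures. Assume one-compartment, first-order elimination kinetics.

60.97 h

To keep the same average steady-state level, dosing rate must scale with clearance.
CL ratio = 26.9 / 100 = 0.2690
New interval (same dose) = 16.4 / 0.2690 = 60.97 h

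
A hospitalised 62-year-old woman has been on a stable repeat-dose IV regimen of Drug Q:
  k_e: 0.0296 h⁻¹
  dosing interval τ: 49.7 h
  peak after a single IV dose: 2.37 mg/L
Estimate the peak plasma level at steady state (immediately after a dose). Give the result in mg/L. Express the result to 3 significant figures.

3.08 mg/L

e^(−kτ) = e^(−0.02960 × 49.7) = 0.2297
Accumulation ratio R = 1 / (1 − e^(−kτ)) = 1 / (1 − 0.2297) = 1.298
Steady-state peak = C₀ × R = 2.37 × 1.298 = 3.076 mg/L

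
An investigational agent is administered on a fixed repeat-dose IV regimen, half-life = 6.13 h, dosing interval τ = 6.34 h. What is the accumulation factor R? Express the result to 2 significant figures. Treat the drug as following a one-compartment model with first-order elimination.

2.0

k = ln2 / t½ = 0.693147 / 6.13 = 0.1131 h⁻¹
e^(−kτ) = e^(−0.1131 × 6.34) = 0.4882
Accumulation ratio R = 1 / (1 − e^(−kτ)) = 1 / (1 − 0.4882) = 1.954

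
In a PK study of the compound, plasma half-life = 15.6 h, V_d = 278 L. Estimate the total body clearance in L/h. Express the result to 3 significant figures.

k = ln2 / t½ = 0.693147 / 15.6 = 0.04443 h⁻¹
CL = k × Vd = 0.04443 × 278 = 12.35 L/h

12.4 L/h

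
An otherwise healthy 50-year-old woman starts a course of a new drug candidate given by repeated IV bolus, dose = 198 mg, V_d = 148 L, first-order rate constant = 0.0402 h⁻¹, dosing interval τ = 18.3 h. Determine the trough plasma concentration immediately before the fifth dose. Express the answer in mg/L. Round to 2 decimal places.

C₀ per dose = Dose / Vd = 198 / 148 = 1.338 mg/L
Fraction remaining after one interval: r = e^(−kτ) = e^(−0.04020 × 18.3) = 0.4792
Before dose 5, 4 doses have been given (aged 1τ, 2τ, 3τ, 4τ).
C_trough = C₀ × (r + r² + … + r^4) = C₀ × r(1−r^4)/(1−r)
        = 1.338 × 0.4792 × (1 − 0.05273) / (1 − 0.4792) = 1.166 mg/L

1.17 mg/L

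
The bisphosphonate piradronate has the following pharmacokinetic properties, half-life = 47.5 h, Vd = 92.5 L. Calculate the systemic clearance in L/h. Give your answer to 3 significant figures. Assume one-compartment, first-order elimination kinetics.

1.35 L/h

k = ln2 / t½ = 0.693147 / 47.5 = 0.01459 h⁻¹
CL = k × Vd = 0.01459 × 92.5 = 1.350 L/h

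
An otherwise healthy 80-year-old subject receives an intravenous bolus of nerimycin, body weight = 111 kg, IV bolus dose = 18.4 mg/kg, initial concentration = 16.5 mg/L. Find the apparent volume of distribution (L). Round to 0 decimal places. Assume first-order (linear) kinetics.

124 L

Dose = 18.4 × 111 = 2042 mg
Vd = Dose / C₀ = 2042 / 16.5 = 123.8 L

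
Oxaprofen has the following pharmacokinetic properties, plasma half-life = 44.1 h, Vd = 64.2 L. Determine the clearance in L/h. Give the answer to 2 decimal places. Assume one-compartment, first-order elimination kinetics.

1.01 L/h

k = ln2 / t½ = 0.693147 / 44.1 = 0.01572 h⁻¹
CL = k × Vd = 0.01572 × 64.2 = 1.009 L/h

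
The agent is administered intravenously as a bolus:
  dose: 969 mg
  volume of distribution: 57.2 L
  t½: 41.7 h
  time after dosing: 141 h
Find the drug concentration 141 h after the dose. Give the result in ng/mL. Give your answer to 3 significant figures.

C₀ = Dose / Vd = 969.0 / 57.2 = 16.94 mg/L
k = ln2 / t½ = 0.693147 / 41.7 = 0.01662 h⁻¹
C = C₀ · e^(−k·t) = 16.94 × e^(−0.01662 × 141)
  = 16.94 × 0.09600 = 1.626 mg/L
Convert: 1.626 mg/L × 1000 = 1626 ng/mL

1630 ng/mL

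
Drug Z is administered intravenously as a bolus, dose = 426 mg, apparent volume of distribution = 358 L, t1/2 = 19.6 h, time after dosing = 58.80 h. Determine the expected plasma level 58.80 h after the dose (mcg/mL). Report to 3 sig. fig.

C₀ = Dose / Vd = 426.0 / 358 = 1.190 mg/L
k = ln2 / t½ = 0.693147 / 19.6 = 0.03536 h⁻¹
t / t½ = 58.80 / 19.6 = 3 half-lives
C = C₀ × (1/2)^3 = 1.190 × 0.1250 = 0.1488 mg/L
(0.1488 mg/L = 0.1488 mcg/mL)

0.149 mcg/mL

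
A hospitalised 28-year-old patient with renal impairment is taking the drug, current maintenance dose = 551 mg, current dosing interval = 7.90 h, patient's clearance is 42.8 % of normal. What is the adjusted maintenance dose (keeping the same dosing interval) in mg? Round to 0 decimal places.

To keep the same average steady-state level, dosing rate must scale with clearance.
CL ratio = 42.8 / 100 = 0.4280
New dose (same interval) = 551 × 0.4280 = 235.8 mg

236 mg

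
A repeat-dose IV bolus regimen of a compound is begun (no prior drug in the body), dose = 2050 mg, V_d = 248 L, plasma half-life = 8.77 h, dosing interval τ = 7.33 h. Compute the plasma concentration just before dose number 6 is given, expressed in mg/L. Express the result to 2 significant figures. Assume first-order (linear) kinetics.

10 mg/L

C₀ per dose = Dose / Vd = 2050 / 248 = 8.266 mg/L
k = ln2 / t½ = 0.693147 / 8.77 = 0.07904 h⁻¹
Fraction remaining after one interval: r = e^(−kτ) = e^(−0.07904 × 7.33) = 0.5603
Before dose 6, 5 doses have been given (aged 1τ, 2τ, 3τ, 4τ, 5τ).
C_trough = C₀ × (r + r² + … + r^5) = C₀ × r(1−r^5)/(1−r)
        = 8.266 × 0.5603 × (1 − 0.05522) / (1 − 0.5603) = 9.952 mg/L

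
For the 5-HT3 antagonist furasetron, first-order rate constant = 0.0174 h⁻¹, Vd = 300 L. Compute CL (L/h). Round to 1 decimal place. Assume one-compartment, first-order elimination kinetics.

5.2 L/h

CL = k × Vd = 0.0174 × 300 = 5.220 L/h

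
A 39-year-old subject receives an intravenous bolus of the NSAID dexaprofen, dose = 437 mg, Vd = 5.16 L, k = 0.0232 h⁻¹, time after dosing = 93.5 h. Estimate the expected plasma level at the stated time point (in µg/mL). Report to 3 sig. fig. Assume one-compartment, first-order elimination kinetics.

9.68 µg/mL

C₀ = Dose / Vd = 437.0 / 5.16 = 84.69 mg/L
C = C₀ · e^(−k·t) = 84.69 × e^(−0.02320 × 93.5)
  = 84.69 × 0.1143 = 9.680 mg/L
(9.680 mg/L = 9.680 µg/mL)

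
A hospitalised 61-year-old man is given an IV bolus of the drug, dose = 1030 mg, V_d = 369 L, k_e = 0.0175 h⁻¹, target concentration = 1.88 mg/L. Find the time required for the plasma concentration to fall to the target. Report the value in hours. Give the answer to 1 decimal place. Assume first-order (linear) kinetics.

22.6 h

C₀ = Dose / Vd = 1030 / 369 = 2.791 mg/L
t = ln(C₀ / C) / k = ln(2.791 / 1.88) / 0.01750
  = ln(1.485) / 0.01750 = 0.3954 / 0.01750 = 22.59 h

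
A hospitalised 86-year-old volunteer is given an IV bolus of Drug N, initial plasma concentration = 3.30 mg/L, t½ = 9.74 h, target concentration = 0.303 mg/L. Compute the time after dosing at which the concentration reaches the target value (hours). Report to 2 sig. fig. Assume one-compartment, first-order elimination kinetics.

34 h

k = ln2 / t½ = 0.693147 / 9.74 = 0.07116 h⁻¹
t = ln(C₀ / C) / k = ln(3.300 / 0.303) / 0.07116
  = ln(10.89) / 0.07116 = 2.388 / 0.07116 = 33.56 h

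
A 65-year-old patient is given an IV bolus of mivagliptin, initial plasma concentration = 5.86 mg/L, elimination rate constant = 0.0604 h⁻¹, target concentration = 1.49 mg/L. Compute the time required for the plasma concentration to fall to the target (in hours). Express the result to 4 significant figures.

t = ln(C₀ / C) / k = ln(5.860 / 1.49) / 0.06040
  = ln(3.933) / 0.06040 = 1.369 / 0.06040 = 22.67 h

22.67 h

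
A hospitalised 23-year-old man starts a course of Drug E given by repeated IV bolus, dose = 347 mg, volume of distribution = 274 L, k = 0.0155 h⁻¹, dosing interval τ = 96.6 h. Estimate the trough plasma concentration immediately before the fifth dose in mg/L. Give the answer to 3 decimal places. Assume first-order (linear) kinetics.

C₀ per dose = Dose / Vd = 347 / 274 = 1.266 mg/L
Fraction remaining after one interval: r = e^(−kτ) = e^(−0.01550 × 96.6) = 0.2237
Before dose 5, 4 doses have been given (aged 1τ, 2τ, 3τ, 4τ).
C_trough = C₀ × (r + r² + … + r^4) = C₀ × r(1−r^4)/(1−r)
        = 1.266 × 0.2237 × (1 − 0.002504) / (1 − 0.2237) = 0.3639 mg/L

0.364 mg/L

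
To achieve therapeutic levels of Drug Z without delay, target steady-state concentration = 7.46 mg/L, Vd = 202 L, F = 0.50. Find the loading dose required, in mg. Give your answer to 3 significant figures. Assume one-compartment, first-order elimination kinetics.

3010 mg

LD = Css × Vd / F = 7.46 × 202 / 0.50 = 3014 mg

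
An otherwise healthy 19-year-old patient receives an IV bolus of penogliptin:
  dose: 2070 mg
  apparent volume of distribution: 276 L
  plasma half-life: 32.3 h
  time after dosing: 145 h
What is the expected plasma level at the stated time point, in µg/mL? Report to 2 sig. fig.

0.33 µg/mL

C₀ = Dose / Vd = 2070 / 276 = 7.500 mg/L
k = ln2 / t½ = 0.693147 / 32.3 = 0.02146 h⁻¹
C = C₀ · e^(−k·t) = 7.500 × e^(−0.02146 × 145)
  = 7.500 × 0.04453 = 0.3340 mg/L
(0.3340 mg/L = 0.3340 µg/mL)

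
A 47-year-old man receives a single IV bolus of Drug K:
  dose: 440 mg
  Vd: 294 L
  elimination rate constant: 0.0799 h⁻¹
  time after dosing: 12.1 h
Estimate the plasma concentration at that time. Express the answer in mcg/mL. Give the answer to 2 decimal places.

C₀ = Dose / Vd = 440.0 / 294 = 1.497 mg/L
C = C₀ · e^(−k·t) = 1.497 × e^(−0.07990 × 12.1)
  = 1.497 × 0.3803 = 0.5693 mg/L
(0.5693 mg/L = 0.5693 mcg/mL)

0.57 mcg/mL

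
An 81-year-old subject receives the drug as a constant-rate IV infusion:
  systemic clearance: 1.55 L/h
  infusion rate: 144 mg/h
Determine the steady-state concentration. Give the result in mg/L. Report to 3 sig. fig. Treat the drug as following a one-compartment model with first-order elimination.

At steady state Css = R₀ / CL = 144 / 1.550 = 92.90 mg/L

92.9 mg/L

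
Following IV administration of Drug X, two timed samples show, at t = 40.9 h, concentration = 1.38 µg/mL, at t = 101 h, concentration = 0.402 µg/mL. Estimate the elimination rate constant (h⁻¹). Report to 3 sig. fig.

0.0205 h⁻¹

k = ln(C₁/C₂) / (t₂ − t₁) = ln(1.38/0.402) / (101 − 40.9)
  = 1.233 / 60.10 = 0.02052 h⁻¹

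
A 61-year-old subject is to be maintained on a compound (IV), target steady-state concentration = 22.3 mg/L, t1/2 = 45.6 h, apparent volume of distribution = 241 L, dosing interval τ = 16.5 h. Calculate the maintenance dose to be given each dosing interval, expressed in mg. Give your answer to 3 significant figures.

k = ln2 / t½ = 0.693147 / 45.6 = 0.01520 h⁻¹
CL = k × Vd = 0.01520 × 241 = 3.663 L/h
At steady state, Dose/τ = Css × CL.
Dose = Css × CL × τ = 22.3 × 3.663 × 16.5 = 1348 mg

1350 mg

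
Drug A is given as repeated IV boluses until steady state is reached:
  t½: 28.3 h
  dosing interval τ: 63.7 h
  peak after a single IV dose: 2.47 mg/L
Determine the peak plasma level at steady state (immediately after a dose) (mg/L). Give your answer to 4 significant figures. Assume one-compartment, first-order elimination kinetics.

3.127 mg/L

k = ln2 / t½ = 0.693147 / 28.3 = 0.02449 h⁻¹
e^(−kτ) = e^(−0.02449 × 63.7) = 0.2101
Accumulation ratio R = 1 / (1 − e^(−kτ)) = 1 / (1 − 0.2101) = 1.266
Steady-state peak = C₀ × R = 2.47 × 1.266 = 3.127 mg/L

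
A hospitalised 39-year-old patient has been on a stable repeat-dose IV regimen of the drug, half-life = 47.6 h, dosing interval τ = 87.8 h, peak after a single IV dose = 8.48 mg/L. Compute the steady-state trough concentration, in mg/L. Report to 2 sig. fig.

3.3 mg/L

k = ln2 / t½ = 0.693147 / 47.6 = 0.01456 h⁻¹
e^(−kτ) = e^(−0.01456 × 87.8) = 0.2785
Accumulation ratio R = 1 / (1 − e^(−kτ)) = 1 / (1 − 0.2785) = 1.386
Steady-state trough = C₀ × R × e^(−kτ) = 8.48 × 1.386 × 0.2785 = 3.273 mg/L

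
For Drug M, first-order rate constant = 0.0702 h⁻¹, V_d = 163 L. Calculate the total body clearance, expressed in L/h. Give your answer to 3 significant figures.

11.4 L/h

CL = k × Vd = 0.0702 × 163 = 11.44 L/h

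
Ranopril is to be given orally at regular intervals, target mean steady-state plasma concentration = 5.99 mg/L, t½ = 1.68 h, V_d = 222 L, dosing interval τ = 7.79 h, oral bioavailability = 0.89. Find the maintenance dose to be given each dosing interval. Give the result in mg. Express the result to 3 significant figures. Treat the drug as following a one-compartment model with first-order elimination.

4800 mg

k = ln2 / t½ = 0.693147 / 1.68 = 0.4126 h⁻¹
CL = k × Vd = 0.4126 × 222 = 91.60 L/h
At steady state, F × (Dose/τ) = Css × CL.
Dose = Css × CL × τ / F = 5.99 × 91.60 × 7.79 / 0.89 = 4803 mg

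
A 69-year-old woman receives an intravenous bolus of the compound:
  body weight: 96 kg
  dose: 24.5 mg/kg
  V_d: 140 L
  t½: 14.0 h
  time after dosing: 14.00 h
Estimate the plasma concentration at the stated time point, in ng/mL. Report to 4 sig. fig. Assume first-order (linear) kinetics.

Total dose = 24.5 × 96 = 2352 mg
C₀ = Dose / Vd = 2352 / 140 = 16.80 mg/L
k = ln2 / t½ = 0.693147 / 14.0 = 0.04951 h⁻¹
t / t½ = 14.00 / 14.0 = 1 half-lives
C = C₀ × (1/2)^1 = 16.80 × 0.5000 = 8.400 mg/L
Convert: 8.400 mg/L × 1000 = 8400 ng/mL

8400 ng/mL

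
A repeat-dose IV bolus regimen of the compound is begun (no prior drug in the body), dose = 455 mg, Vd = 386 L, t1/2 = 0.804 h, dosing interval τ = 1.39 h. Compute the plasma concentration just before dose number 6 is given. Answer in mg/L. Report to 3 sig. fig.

C₀ per dose = Dose / Vd = 455 / 386 = 1.179 mg/L
k = ln2 / t½ = 0.693147 / 0.804 = 0.8621 h⁻¹
Fraction remaining after one interval: r = e^(−kτ) = e^(−0.8621 × 1.39) = 0.3017
Before dose 6, 5 doses have been given (aged 1τ, 2τ, 3τ, 4τ, 5τ).
C_trough = C₀ × (r + r² + … + r^5) = C₀ × r(1−r^5)/(1−r)
        = 1.179 × 0.3017 × (1 − 0.002500) / (1 − 0.3017) = 0.5081 mg/L

0.508 mg/L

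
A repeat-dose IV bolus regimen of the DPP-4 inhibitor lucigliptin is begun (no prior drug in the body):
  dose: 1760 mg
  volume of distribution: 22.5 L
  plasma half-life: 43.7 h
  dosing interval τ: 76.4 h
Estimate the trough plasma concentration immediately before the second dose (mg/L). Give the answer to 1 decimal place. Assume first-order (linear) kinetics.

C₀ per dose = Dose / Vd = 1760 / 22.5 = 78.22 mg/L
k = ln2 / t½ = 0.693147 / 43.7 = 0.01586 h⁻¹
Fraction remaining after one interval: r = e^(−kτ) = e^(−0.01586 × 76.4) = 0.2977
Before dose 2, 1 dose has been given (aged 1τ).
C_trough = C₀ × r = 78.22 × 0.2977 = 23.29 mg/L

23.3 mg/L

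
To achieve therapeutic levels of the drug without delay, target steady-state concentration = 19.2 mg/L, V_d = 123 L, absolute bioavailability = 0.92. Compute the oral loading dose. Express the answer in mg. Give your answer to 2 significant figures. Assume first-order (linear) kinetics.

LD = Css × Vd / F = 19.2 × 123 / 0.92 = 2567 mg

2600 mg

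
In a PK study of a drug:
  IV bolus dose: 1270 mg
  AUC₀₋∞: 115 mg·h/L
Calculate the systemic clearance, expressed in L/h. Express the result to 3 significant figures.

CL = Dose / AUC = 1270 / 115 = 11.04 L/h

11.0 L/h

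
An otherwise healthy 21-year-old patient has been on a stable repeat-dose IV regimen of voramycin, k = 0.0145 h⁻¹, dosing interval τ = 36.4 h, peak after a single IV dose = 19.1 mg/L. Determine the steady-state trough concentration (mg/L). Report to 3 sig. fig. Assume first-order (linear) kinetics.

27.5 mg/L

e^(−kτ) = e^(−0.01450 × 36.4) = 0.5899
Accumulation ratio R = 1 / (1 − e^(−kτ)) = 1 / (1 − 0.5899) = 2.438
Steady-state trough = C₀ × R × e^(−kτ) = 19.1 × 2.438 × 0.5899 = 27.47 mg/L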